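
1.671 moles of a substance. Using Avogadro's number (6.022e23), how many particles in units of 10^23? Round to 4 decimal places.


N = n * NA, then divide by 1e23 for the requested units.
N / 1e23 = n * 6.022
N / 1e23 = 1.671 * 6.022
N / 1e23 = 10.062762, rounded to 4 dp:

10.0628


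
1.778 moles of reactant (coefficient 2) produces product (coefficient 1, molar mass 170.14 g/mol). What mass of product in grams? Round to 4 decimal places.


Use the coefficient ratio to convert reactant moles to product moles, then multiply by the product's molar mass.
moles_P = moles_R * (coeff_P / coeff_R) = 1.778 * (1/2) = 0.889
mass_P = moles_P * M_P = 0.889 * 170.14
mass_P = 151.25446 g, rounded to 4 dp:

151.2545 g


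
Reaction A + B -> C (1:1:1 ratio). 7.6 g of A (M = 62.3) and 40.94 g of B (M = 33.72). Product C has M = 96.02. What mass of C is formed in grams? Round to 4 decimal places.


Find moles of each reactant; the smaller value is the limiting reagent in a 1:1:1 reaction, so moles_C equals moles of the limiter.
n_A = mass_A / M_A = 7.6 / 62.3 = 0.12199 mol
n_B = mass_B / M_B = 40.94 / 33.72 = 1.214116 mol
Limiting reagent: A (smaller), n_limiting = 0.12199 mol
mass_C = n_limiting * M_C = 0.12199 * 96.02
mass_C = 11.7134798 g, rounded to 4 dp:

11.7135 g


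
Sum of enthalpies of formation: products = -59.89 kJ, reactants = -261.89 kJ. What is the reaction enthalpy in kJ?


dH_rxn = sum(dH_f products) - sum(dH_f reactants)
dH_rxn = -59.89 - (-261.89)
dH_rxn = 202.0 kJ:

202.00 kJ


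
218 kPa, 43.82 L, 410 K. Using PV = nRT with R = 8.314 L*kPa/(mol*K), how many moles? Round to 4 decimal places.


PV = nRT, solve for n = PV / (RT).
PV = 218 * 43.82 = 9552.76
RT = 8.314 * 410 = 3408.74
n = 9552.76 / 3408.74
n = 2.8024314 mol, rounded to 4 dp:

2.8024 mol


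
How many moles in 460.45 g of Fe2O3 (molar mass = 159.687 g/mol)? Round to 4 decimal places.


n = mass / M
n = 460.45 / 159.687
n = 2.88345326 mol, rounded to 4 dp:

2.8835 mol


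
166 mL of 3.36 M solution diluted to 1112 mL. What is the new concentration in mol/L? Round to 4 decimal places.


Dilution: M1*V1 = M2*V2, solve for M2.
M2 = M1*V1 / V2
M2 = 3.36 * 166 / 1112
M2 = 557.76 / 1112
M2 = 0.50158273 mol/L, rounded to 4 dp:

0.5016 mol/L


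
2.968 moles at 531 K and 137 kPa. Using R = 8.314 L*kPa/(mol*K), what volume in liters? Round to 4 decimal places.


PV = nRT, solve for V = nRT / P.
nRT = 2.968 * 8.314 * 531 = 13102.9305
V = 13102.9305 / 137
V = 95.64182847 L, rounded to 4 dp:

95.6418 L


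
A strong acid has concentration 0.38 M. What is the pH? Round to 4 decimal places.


A strong acid dissociates completely, so [H+] equals the given concentration.
pH = -log10([H+]) = -log10(0.38)
pH = 0.4202164, rounded to 4 dp:

0.4202


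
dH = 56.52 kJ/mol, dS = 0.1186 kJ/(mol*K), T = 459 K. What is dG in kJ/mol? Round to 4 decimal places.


Gibbs: dG = dH - T*dS (consistent units, dS already in kJ/(mol*K)).
T*dS = 459 * 0.1186 = 54.4374
dG = 56.52 - (54.4374)
dG = 2.0826 kJ/mol, rounded to 4 dp:

2.0826 kJ/mol


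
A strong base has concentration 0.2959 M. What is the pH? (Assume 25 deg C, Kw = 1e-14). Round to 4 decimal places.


A strong base dissociates completely, so [OH-] equals the given concentration.
pOH = -log10([OH-]) = -log10(0.2959) = 0.528855
pH = 14 - pOH = 14 - 0.528855
pH = 13.471145, rounded to 4 dp:

13.4711


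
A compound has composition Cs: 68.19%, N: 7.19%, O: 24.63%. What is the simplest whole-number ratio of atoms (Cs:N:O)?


Assume 100 g of compound, divide each mass% by atomic mass to get moles, then normalize by the smallest to get a raw atom ratio.
Moles per 100 g: Cs: 68.19/132.905 = 0.5131, N: 7.19/14.007 = 0.5133, O: 24.63/15.999 = 1.5395
Raw ratio (divide by min = 0.5131): Cs: 1.0, N: 1.0, O: 3.0
Multiply by 1 to clear fractions: Cs: 1.0 ~= 1, N: 1.0 ~= 1, O: 3.0 ~= 3
Reduce by GCD to get the simplest whole-number ratio:

1:1:3


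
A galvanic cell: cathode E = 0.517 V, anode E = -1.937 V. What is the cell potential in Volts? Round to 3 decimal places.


Standard cell potential: E_cell = E_cathode - E_anode.
E_cell = 0.517 - (-1.937)
E_cell = 2.454 V, rounded to 3 dp:

2.454 V


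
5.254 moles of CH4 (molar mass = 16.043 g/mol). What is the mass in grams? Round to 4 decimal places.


mass = n * M
mass = 5.254 * 16.043
mass = 84.289922 g, rounded to 4 dp:

84.2899 g


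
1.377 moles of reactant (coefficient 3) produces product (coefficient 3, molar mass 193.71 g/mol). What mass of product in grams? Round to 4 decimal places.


Use the coefficient ratio to convert reactant moles to product moles, then multiply by the product's molar mass.
moles_P = moles_R * (coeff_P / coeff_R) = 1.377 * (3/3) = 1.377
mass_P = moles_P * M_P = 1.377 * 193.71
mass_P = 266.73867 g, rounded to 4 dp:

266.7387 g


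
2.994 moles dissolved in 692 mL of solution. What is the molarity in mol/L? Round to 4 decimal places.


Convert volume to liters: V_L = V_mL / 1000.
V_L = 692 / 1000 = 0.692 L
M = n / V_L = 2.994 / 0.692
M = 4.3265896 mol/L, rounded to 4 dp:

4.3266 mol/L


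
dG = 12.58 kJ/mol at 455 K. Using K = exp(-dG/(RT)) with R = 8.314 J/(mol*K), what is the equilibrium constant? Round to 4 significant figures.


dG is in kJ/mol; multiply by 1000 to match R in J/(mol*K).
RT = 8.314 * 455 = 3782.87 J/mol
exponent = -dG*1000 / (RT) = -(12.58*1000) / 3782.87 = -3.3255174
K = exp(-3.3255174)
K = 0.035953911, rounded to 4 significant figures:

0.03595


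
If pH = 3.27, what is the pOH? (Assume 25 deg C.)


At 25 deg C, pH + pOH = 14.
pOH = 14 - pH = 14 - 3.27
pOH = 10.73:

10.73


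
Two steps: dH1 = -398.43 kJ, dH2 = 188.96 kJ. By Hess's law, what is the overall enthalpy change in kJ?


Hess's law: enthalpy is a state function, so add the step enthalpies.
dH_total = dH1 + dH2 = -398.43 + (188.96)
dH_total = -209.47 kJ:

-209.47 kJ


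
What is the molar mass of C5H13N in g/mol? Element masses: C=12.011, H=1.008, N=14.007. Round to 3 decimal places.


M = sum(count * atomic_mass) over atoms.
M = 5*12.011 + 13*1.008 + 1*14.007
M = 60.055 + 13.104 + 14.007
M = 87.166 g/mol, rounded to 3 dp:

87.166 g/mol


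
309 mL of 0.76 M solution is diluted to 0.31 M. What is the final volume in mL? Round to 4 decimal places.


Dilution: M1*V1 = M2*V2, solve for V2.
V2 = M1*V1 / M2
V2 = 0.76 * 309 / 0.31
V2 = 234.84 / 0.31
V2 = 757.5483871 mL, rounded to 4 dp:

757.5484 mL


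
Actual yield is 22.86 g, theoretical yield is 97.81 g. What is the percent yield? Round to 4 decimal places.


% yield = 100 * actual / theoretical
% yield = 100 * 22.86 / 97.81
% yield = 23.37184337 %, rounded to 4 dp:

23.3718 %


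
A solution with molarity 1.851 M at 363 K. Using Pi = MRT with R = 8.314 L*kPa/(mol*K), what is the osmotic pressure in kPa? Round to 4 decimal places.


Osmotic pressure (van't Hoff): Pi = M*R*T.
RT = 8.314 * 363 = 3017.982
Pi = 1.851 * 3017.982
Pi = 5586.284682 kPa, rounded to 4 dp:

5586.2847 kPa


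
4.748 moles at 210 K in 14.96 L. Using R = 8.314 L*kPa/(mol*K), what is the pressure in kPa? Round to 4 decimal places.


PV = nRT, solve for P = nRT / V.
nRT = 4.748 * 8.314 * 210 = 8289.7231
P = 8289.7231 / 14.96
P = 554.12587567 kPa, rounded to 4 dp:

554.1259 kPa


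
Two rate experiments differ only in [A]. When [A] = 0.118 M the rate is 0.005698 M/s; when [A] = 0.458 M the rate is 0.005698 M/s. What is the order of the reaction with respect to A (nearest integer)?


Rate is proportional to [A]^n, so rate2/rate1 = ([A]2/[A]1)^n. Take logs to solve for n.
rate2/rate1 = 0.005698 / 0.005698 = 1.0
[A]2/[A]1 = 0.458 / 0.118 = 3.8814
n = ln(1.0) / ln(3.8814) = 0.0
Nearest integer order:

0


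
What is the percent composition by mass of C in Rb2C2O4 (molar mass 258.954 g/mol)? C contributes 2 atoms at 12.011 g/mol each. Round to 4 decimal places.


pct = 100 * (n_elem * M_elem) / M_total
mass_contribution = 2 * 12.011 = 24.022 g/mol
pct = 100 * 24.022 / 258.954
pct = 9.27655105 %, rounded to 4 dp:

9.2766 %


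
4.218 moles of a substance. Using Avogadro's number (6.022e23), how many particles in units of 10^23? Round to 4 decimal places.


N = n * NA, then divide by 1e23 for the requested units.
N / 1e23 = n * 6.022
N / 1e23 = 4.218 * 6.022
N / 1e23 = 25.400796, rounded to 4 dp:

25.4008


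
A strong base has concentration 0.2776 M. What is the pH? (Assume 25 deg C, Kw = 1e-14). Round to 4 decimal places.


A strong base dissociates completely, so [OH-] equals the given concentration.
pOH = -log10([OH-]) = -log10(0.2776) = 0.556581
pH = 14 - pOH = 14 - 0.556581
pH = 13.443419, rounded to 4 dp:

13.4434


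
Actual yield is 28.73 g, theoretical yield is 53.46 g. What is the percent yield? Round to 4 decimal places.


% yield = 100 * actual / theoretical
% yield = 100 * 28.73 / 53.46
% yield = 53.74111485 %, rounded to 4 dp:

53.7411 %


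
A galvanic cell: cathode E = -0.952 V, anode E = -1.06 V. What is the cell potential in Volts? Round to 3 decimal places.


Standard cell potential: E_cell = E_cathode - E_anode.
E_cell = -0.952 - (-1.06)
E_cell = 0.108 V, rounded to 3 dp:

0.108 V


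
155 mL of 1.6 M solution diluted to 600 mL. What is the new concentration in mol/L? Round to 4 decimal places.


Dilution: M1*V1 = M2*V2, solve for M2.
M2 = M1*V1 / V2
M2 = 1.6 * 155 / 600
M2 = 248.0 / 600
M2 = 0.41333333 mol/L, rounded to 4 dp:

0.4133 mol/L


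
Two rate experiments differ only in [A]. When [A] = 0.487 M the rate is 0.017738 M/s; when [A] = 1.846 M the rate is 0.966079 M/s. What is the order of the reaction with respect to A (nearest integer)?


Rate is proportional to [A]^n, so rate2/rate1 = ([A]2/[A]1)^n. Take logs to solve for n.
rate2/rate1 = 0.966079 / 0.017738 = 54.4638
[A]2/[A]1 = 1.846 / 0.487 = 3.7906
n = ln(54.4638) / ln(3.7906) = 3.0
Nearest integer order:

3


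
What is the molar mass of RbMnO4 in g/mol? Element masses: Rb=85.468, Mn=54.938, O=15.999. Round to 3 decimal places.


M = sum(count * atomic_mass) over atoms.
M = 1*85.468 + 1*54.938 + 4*15.999
M = 85.468 + 54.938 + 63.996
M = 204.402 g/mol, rounded to 3 dp:

204.402 g/mol


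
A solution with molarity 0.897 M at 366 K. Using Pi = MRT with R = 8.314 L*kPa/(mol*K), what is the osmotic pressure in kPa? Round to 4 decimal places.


Osmotic pressure (van't Hoff): Pi = M*R*T.
RT = 8.314 * 366 = 3042.924
Pi = 0.897 * 3042.924
Pi = 2729.502828 kPa, rounded to 4 dp:

2729.5028 kPa


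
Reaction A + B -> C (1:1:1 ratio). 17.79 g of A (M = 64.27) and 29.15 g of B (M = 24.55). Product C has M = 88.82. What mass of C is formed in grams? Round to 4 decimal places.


Find moles of each reactant; the smaller value is the limiting reagent in a 1:1:1 reaction, so moles_C equals moles of the limiter.
n_A = mass_A / M_A = 17.79 / 64.27 = 0.276801 mol
n_B = mass_B / M_B = 29.15 / 24.55 = 1.187373 mol
Limiting reagent: A (smaller), n_limiting = 0.276801 mol
mass_C = n_limiting * M_C = 0.276801 * 88.82
mass_C = 24.58546482 g, rounded to 4 dp:

24.5855 g


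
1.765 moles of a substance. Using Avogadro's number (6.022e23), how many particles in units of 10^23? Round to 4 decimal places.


N = n * NA, then divide by 1e23 for the requested units.
N / 1e23 = n * 6.022
N / 1e23 = 1.765 * 6.022
N / 1e23 = 10.62883, rounded to 4 dp:

10.6288


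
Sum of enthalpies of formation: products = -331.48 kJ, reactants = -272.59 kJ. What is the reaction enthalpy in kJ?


dH_rxn = sum(dH_f products) - sum(dH_f reactants)
dH_rxn = -331.48 - (-272.59)
dH_rxn = -58.89 kJ:

-58.89 kJ


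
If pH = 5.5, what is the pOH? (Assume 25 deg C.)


At 25 deg C, pH + pOH = 14.
pOH = 14 - pH = 14 - 5.5
pOH = 8.5:

8.50


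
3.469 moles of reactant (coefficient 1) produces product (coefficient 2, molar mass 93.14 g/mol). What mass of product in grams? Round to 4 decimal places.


Use the coefficient ratio to convert reactant moles to product moles, then multiply by the product's molar mass.
moles_P = moles_R * (coeff_P / coeff_R) = 3.469 * (2/1) = 6.938
mass_P = moles_P * M_P = 6.938 * 93.14
mass_P = 646.20532 g, rounded to 4 dp:

646.2053 g


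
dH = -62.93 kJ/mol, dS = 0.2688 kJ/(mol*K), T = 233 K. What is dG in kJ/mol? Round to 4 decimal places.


Gibbs: dG = dH - T*dS (consistent units, dS already in kJ/(mol*K)).
T*dS = 233 * 0.2688 = 62.6304
dG = -62.93 - (62.6304)
dG = -125.5604 kJ/mol, rounded to 4 dp:

-125.5604 kJ/mol


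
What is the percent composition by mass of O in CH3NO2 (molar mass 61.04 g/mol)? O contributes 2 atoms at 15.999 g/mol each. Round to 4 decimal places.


pct = 100 * (n_elem * M_elem) / M_total
mass_contribution = 2 * 15.999 = 31.998 g/mol
pct = 100 * 31.998 / 61.04
pct = 52.42136304 %, rounded to 4 dp:

52.4214 %


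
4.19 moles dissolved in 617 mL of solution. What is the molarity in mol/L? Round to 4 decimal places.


Convert volume to liters: V_L = V_mL / 1000.
V_L = 617 / 1000 = 0.617 L
M = n / V_L = 4.19 / 0.617
M = 6.79092382 mol/L, rounded to 4 dp:

6.7909 mol/L


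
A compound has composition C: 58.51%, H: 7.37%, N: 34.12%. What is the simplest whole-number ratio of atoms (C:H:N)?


Assume 100 g of compound, divide each mass% by atomic mass to get moles, then normalize by the smallest to get a raw atom ratio.
Moles per 100 g: C: 58.51/12.011 = 4.8714, H: 7.37/1.008 = 7.3115, N: 34.12/14.007 = 2.4359
Raw ratio (divide by min = 2.4359): C: 2.0, H: 3.002, N: 1.0
Multiply by 1 to clear fractions: C: 2.0 ~= 2, H: 3.002 ~= 3, N: 1.0 ~= 1
Reduce by GCD to get the simplest whole-number ratio:

2:3:1


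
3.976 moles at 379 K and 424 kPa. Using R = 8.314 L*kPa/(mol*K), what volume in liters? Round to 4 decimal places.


PV = nRT, solve for V = nRT / P.
nRT = 3.976 * 8.314 * 379 = 12528.3999
V = 12528.3999 / 424
V = 29.54811297 L, rounded to 4 dp:

29.5481 L


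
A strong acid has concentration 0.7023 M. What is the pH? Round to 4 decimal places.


A strong acid dissociates completely, so [H+] equals the given concentration.
pH = -log10([H+]) = -log10(0.7023)
pH = 0.15347733, rounded to 4 dp:

0.1535


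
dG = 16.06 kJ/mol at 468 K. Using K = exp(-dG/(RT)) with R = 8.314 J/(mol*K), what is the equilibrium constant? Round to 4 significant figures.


dG is in kJ/mol; multiply by 1000 to match R in J/(mol*K).
RT = 8.314 * 468 = 3890.952 J/mol
exponent = -dG*1000 / (RT) = -(16.06*1000) / 3890.952 = -4.12752457
K = exp(-4.12752457)
K = 0.01612274, rounded to 4 significant figures:

0.01612


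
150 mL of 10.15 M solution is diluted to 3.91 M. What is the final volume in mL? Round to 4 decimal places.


Dilution: M1*V1 = M2*V2, solve for V2.
V2 = M1*V1 / M2
V2 = 10.15 * 150 / 3.91
V2 = 1522.5 / 3.91
V2 = 389.38618926 mL, rounded to 4 dp:

389.3862 mL


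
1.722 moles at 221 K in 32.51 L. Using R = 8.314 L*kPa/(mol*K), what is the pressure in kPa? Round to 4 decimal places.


PV = nRT, solve for P = nRT / V.
nRT = 1.722 * 8.314 * 221 = 3163.9925
P = 3163.9925 / 32.51
P = 97.32366964 kPa, rounded to 4 dp:

97.3237 kPa


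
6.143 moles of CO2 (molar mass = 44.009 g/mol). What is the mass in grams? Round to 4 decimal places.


mass = n * M
mass = 6.143 * 44.009
mass = 270.347287 g, rounded to 4 dp:

270.3473 g


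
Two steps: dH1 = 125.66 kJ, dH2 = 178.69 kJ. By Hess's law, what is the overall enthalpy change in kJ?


Hess's law: enthalpy is a state function, so add the step enthalpies.
dH_total = dH1 + dH2 = 125.66 + (178.69)
dH_total = 304.35 kJ:

304.35 kJ


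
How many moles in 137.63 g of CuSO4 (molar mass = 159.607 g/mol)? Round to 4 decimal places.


n = mass / M
n = 137.63 / 159.607
n = 0.86230554 mol, rounded to 4 dp:

0.8623 mol


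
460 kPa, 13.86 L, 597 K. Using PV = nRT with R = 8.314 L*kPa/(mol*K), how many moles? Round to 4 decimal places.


PV = nRT, solve for n = PV / (RT).
PV = 460 * 13.86 = 6375.6
RT = 8.314 * 597 = 4963.458
n = 6375.6 / 4963.458
n = 1.2845077 mol, rounded to 4 dp:

1.2845 mol


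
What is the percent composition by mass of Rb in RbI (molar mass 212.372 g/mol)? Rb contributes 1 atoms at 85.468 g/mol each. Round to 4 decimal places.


pct = 100 * (n_elem * M_elem) / M_total
mass_contribution = 1 * 85.468 = 85.468 g/mol
pct = 100 * 85.468 / 212.372
pct = 40.24447667 %, rounded to 4 dp:

40.2445 %


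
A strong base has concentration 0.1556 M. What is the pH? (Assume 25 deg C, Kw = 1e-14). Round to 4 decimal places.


A strong base dissociates completely, so [OH-] equals the given concentration.
pOH = -log10([OH-]) = -log10(0.1556) = 0.80799
pH = 14 - pOH = 14 - 0.80799
pH = 13.19201, rounded to 4 dp:

13.1920


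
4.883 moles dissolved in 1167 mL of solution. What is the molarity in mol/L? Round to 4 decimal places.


Convert volume to liters: V_L = V_mL / 1000.
V_L = 1167 / 1000 = 1.167 L
M = n / V_L = 4.883 / 1.167
M = 4.18423308 mol/L, rounded to 4 dp:

4.1842 mol/L


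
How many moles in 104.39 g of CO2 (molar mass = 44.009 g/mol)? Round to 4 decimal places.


n = mass / M
n = 104.39 / 44.009
n = 2.37201482 mol, rounded to 4 dp:

2.3720 mol


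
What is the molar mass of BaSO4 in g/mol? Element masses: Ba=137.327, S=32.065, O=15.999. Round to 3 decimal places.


M = sum(count * atomic_mass) over atoms.
M = 1*137.327 + 1*32.065 + 4*15.999
M = 137.327 + 32.065 + 63.996
M = 233.388 g/mol, rounded to 3 dp:

233.388 g/mol


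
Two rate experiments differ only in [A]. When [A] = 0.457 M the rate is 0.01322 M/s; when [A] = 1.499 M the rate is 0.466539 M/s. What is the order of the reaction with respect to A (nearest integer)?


Rate is proportional to [A]^n, so rate2/rate1 = ([A]2/[A]1)^n. Take logs to solve for n.
rate2/rate1 = 0.466539 / 0.01322 = 35.2904
[A]2/[A]1 = 1.499 / 0.457 = 3.2801
n = ln(35.2904) / ln(3.2801) = 3.0
Nearest integer order:

3


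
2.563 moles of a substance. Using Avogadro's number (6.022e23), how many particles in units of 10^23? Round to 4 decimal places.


N = n * NA, then divide by 1e23 for the requested units.
N / 1e23 = n * 6.022
N / 1e23 = 2.563 * 6.022
N / 1e23 = 15.434386, rounded to 4 dp:

15.4344


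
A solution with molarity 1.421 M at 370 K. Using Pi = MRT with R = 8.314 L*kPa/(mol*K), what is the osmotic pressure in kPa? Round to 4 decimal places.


Osmotic pressure (van't Hoff): Pi = M*R*T.
RT = 8.314 * 370 = 3076.18
Pi = 1.421 * 3076.18
Pi = 4371.25178 kPa, rounded to 4 dp:

4371.2518 kPa


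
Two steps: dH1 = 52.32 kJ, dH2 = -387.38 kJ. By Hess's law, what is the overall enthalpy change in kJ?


Hess's law: enthalpy is a state function, so add the step enthalpies.
dH_total = dH1 + dH2 = 52.32 + (-387.38)
dH_total = -335.06 kJ:

-335.06 kJ


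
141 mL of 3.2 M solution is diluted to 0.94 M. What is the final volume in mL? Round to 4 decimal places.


Dilution: M1*V1 = M2*V2, solve for V2.
V2 = M1*V1 / M2
V2 = 3.2 * 141 / 0.94
V2 = 451.2 / 0.94
V2 = 480.0 mL, rounded to 4 dp:

480.0000 mL


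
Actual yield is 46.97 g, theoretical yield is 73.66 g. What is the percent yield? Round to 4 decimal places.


% yield = 100 * actual / theoretical
% yield = 100 * 46.97 / 73.66
% yield = 63.76595167 %, rounded to 4 dp:

63.7660 %


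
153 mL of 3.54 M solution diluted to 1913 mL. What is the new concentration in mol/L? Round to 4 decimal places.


Dilution: M1*V1 = M2*V2, solve for M2.
M2 = M1*V1 / V2
M2 = 3.54 * 153 / 1913
M2 = 541.62 / 1913
M2 = 0.28312598 mol/L, rounded to 4 dp:

0.2831 mol/L


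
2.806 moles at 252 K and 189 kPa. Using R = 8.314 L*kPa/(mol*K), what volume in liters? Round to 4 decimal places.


PV = nRT, solve for V = nRT / P.
nRT = 2.806 * 8.314 * 252 = 5878.9292
V = 5878.9292 / 189
V = 31.1054455 L, rounded to 4 dp:

31.1054 L


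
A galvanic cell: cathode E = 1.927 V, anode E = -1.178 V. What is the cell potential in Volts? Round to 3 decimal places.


Standard cell potential: E_cell = E_cathode - E_anode.
E_cell = 1.927 - (-1.178)
E_cell = 3.105 V, rounded to 3 dp:

3.105 V


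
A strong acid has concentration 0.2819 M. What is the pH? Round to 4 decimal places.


A strong acid dissociates completely, so [H+] equals the given concentration.
pH = -log10([H+]) = -log10(0.2819)
pH = 0.54990492, rounded to 4 dp:

0.5499


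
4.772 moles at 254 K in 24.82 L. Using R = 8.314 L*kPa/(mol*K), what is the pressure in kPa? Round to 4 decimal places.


PV = nRT, solve for P = nRT / V.
nRT = 4.772 * 8.314 * 254 = 10077.2996
P = 10077.2996 / 24.82
P = 406.01529412 kPa, rounded to 4 dp:

406.0153 kPa


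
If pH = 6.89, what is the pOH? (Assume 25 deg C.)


At 25 deg C, pH + pOH = 14.
pOH = 14 - pH = 14 - 6.89
pOH = 7.11:

7.11


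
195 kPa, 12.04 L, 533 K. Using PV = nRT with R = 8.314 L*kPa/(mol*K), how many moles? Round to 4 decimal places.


PV = nRT, solve for n = PV / (RT).
PV = 195 * 12.04 = 2347.8
RT = 8.314 * 533 = 4431.362
n = 2347.8 / 4431.362
n = 0.52981454 mol, rounded to 4 dp:

0.5298 mol


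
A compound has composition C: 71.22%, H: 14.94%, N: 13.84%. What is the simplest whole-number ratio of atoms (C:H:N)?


Assume 100 g of compound, divide each mass% by atomic mass to get moles, then normalize by the smallest to get a raw atom ratio.
Moles per 100 g: C: 71.22/12.011 = 5.9296, H: 14.94/1.008 = 14.8214, N: 13.84/14.007 = 0.9881
Raw ratio (divide by min = 0.9881): C: 6.001, H: 15.0, N: 1.0
Multiply by 1 to clear fractions: C: 6.001 ~= 6, H: 15.0 ~= 15, N: 1.0 ~= 1
Reduce by GCD to get the simplest whole-number ratio:

6:15:1


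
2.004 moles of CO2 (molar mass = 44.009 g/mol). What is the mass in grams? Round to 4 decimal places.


mass = n * M
mass = 2.004 * 44.009
mass = 88.194036 g, rounded to 4 dp:

88.1940 g


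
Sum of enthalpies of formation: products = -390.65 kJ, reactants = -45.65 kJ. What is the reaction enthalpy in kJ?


dH_rxn = sum(dH_f products) - sum(dH_f reactants)
dH_rxn = -390.65 - (-45.65)
dH_rxn = -345.0 kJ:

-345.00 kJ


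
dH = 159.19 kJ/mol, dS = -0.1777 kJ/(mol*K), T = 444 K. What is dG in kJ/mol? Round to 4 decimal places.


Gibbs: dG = dH - T*dS (consistent units, dS already in kJ/(mol*K)).
T*dS = 444 * -0.1777 = -78.8988
dG = 159.19 - (-78.8988)
dG = 238.0888 kJ/mol, rounded to 4 dp:

238.0888 kJ/mol


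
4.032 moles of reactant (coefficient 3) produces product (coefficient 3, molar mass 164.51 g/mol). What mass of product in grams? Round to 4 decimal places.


Use the coefficient ratio to convert reactant moles to product moles, then multiply by the product's molar mass.
moles_P = moles_R * (coeff_P / coeff_R) = 4.032 * (3/3) = 4.032
mass_P = moles_P * M_P = 4.032 * 164.51
mass_P = 663.30432 g, rounded to 4 dp:

663.3043 g


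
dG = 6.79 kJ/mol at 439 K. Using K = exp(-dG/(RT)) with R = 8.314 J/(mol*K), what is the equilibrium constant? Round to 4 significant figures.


dG is in kJ/mol; multiply by 1000 to match R in J/(mol*K).
RT = 8.314 * 439 = 3649.846 J/mol
exponent = -dG*1000 / (RT) = -(6.79*1000) / 3649.846 = -1.86035246
K = exp(-1.86035246)
K = 0.15561777, rounded to 4 significant figures:

0.1556


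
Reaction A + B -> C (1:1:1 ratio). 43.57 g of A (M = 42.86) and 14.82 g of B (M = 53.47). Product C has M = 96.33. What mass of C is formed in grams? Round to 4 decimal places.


Find moles of each reactant; the smaller value is the limiting reagent in a 1:1:1 reaction, so moles_C equals moles of the limiter.
n_A = mass_A / M_A = 43.57 / 42.86 = 1.016566 mol
n_B = mass_B / M_B = 14.82 / 53.47 = 0.277165 mol
Limiting reagent: B (smaller), n_limiting = 0.277165 mol
mass_C = n_limiting * M_C = 0.277165 * 96.33
mass_C = 26.69930445 g, rounded to 4 dp:

26.6993 g


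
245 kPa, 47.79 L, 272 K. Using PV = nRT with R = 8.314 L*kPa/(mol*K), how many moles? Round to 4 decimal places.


PV = nRT, solve for n = PV / (RT).
PV = 245 * 47.79 = 11708.55
RT = 8.314 * 272 = 2261.408
n = 11708.55 / 2261.408
n = 5.17754868 mol, rounded to 4 dp:

5.1775 mol


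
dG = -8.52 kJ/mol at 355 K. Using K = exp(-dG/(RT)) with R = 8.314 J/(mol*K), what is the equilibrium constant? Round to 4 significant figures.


dG is in kJ/mol; multiply by 1000 to match R in J/(mol*K).
RT = 8.314 * 355 = 2951.47 J/mol
exponent = -dG*1000 / (RT) = -(-8.52*1000) / 2951.47 = 2.88669714
K = exp(2.88669714)
K = 17.933978, rounded to 4 significant figures:

17.93


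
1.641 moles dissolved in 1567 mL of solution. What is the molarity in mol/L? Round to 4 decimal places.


Convert volume to liters: V_L = V_mL / 1000.
V_L = 1567 / 1000 = 1.567 L
M = n / V_L = 1.641 / 1.567
M = 1.04722399 mol/L, rounded to 4 dp:

1.0472 mol/L


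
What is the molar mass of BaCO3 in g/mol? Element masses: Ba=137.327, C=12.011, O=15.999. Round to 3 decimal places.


M = sum(count * atomic_mass) over atoms.
M = 1*137.327 + 1*12.011 + 3*15.999
M = 137.327 + 12.011 + 47.997
M = 197.335 g/mol, rounded to 3 dp:

197.335 g/mol


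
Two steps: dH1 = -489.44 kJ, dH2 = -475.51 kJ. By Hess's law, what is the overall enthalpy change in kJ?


Hess's law: enthalpy is a state function, so add the step enthalpies.
dH_total = dH1 + dH2 = -489.44 + (-475.51)
dH_total = -964.95 kJ:

-964.95 kJ


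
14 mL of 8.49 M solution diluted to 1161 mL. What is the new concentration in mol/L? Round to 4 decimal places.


Dilution: M1*V1 = M2*V2, solve for M2.
M2 = M1*V1 / V2
M2 = 8.49 * 14 / 1161
M2 = 118.86 / 1161
M2 = 0.10237726 mol/L, rounded to 4 dp:

0.1024 mol/L


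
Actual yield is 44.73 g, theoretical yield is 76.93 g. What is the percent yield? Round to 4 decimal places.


% yield = 100 * actual / theoretical
% yield = 100 * 44.73 / 76.93
% yield = 58.14376706 %, rounded to 4 dp:

58.1438 %


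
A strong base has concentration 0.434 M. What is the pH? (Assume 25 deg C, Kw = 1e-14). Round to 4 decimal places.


A strong base dissociates completely, so [OH-] equals the given concentration.
pOH = -log10([OH-]) = -log10(0.434) = 0.36251
pH = 14 - pOH = 14 - 0.36251
pH = 13.63749, rounded to 4 dp:

13.6375


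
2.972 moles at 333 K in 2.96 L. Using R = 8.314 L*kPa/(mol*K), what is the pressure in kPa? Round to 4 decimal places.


PV = nRT, solve for P = nRT / V.
nRT = 2.972 * 8.314 * 333 = 8228.1663
P = 8228.1663 / 2.96
P = 2779.78591216 kPa, rounded to 4 dp:

2779.7859 kPa


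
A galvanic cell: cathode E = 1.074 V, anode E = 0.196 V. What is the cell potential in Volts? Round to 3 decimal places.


Standard cell potential: E_cell = E_cathode - E_anode.
E_cell = 1.074 - (0.196)
E_cell = 0.878 V, rounded to 3 dp:

0.878 V


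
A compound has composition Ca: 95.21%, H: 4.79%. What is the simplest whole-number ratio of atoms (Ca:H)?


Assume 100 g of compound, divide each mass% by atomic mass to get moles, then normalize by the smallest to get a raw atom ratio.
Moles per 100 g: Ca: 95.21/40.078 = 2.3756, H: 4.79/1.008 = 4.752
Raw ratio (divide by min = 2.3756): Ca: 1.0, H: 2.0
Multiply by 1 to clear fractions: Ca: 1.0 ~= 1, H: 2.0 ~= 2
Reduce by GCD to get the simplest whole-number ratio:

1:2


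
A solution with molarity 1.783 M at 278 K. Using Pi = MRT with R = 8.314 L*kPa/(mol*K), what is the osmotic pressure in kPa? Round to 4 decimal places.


Osmotic pressure (van't Hoff): Pi = M*R*T.
RT = 8.314 * 278 = 2311.292
Pi = 1.783 * 2311.292
Pi = 4121.033636 kPa, rounded to 4 dp:

4121.0336 kPa


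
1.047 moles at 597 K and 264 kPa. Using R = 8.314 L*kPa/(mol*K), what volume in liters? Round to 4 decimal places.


PV = nRT, solve for V = nRT / P.
nRT = 1.047 * 8.314 * 597 = 5196.7405
V = 5196.7405 / 264
V = 19.68462311 L, rounded to 4 dp:

19.6846 L


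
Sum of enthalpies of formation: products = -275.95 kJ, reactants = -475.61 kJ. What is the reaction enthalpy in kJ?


dH_rxn = sum(dH_f products) - sum(dH_f reactants)
dH_rxn = -275.95 - (-475.61)
dH_rxn = 199.66 kJ:

199.66 kJ


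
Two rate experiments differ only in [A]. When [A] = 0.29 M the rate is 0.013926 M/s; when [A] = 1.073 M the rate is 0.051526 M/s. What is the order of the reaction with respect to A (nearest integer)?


Rate is proportional to [A]^n, so rate2/rate1 = ([A]2/[A]1)^n. Take logs to solve for n.
rate2/rate1 = 0.051526 / 0.013926 = 3.7
[A]2/[A]1 = 1.073 / 0.29 = 3.7
n = ln(3.7) / ln(3.7) = 1.0
Nearest integer order:

1


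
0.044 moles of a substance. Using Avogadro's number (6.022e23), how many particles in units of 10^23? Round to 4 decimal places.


N = n * NA, then divide by 1e23 for the requested units.
N / 1e23 = n * 6.022
N / 1e23 = 0.044 * 6.022
N / 1e23 = 0.264968, rounded to 4 dp:

0.2650


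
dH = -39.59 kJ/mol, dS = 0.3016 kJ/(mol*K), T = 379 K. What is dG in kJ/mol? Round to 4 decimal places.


Gibbs: dG = dH - T*dS (consistent units, dS already in kJ/(mol*K)).
T*dS = 379 * 0.3016 = 114.3064
dG = -39.59 - (114.3064)
dG = -153.8964 kJ/mol, rounded to 4 dp:

-153.8964 kJ/mol


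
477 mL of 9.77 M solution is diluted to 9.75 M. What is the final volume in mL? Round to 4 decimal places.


Dilution: M1*V1 = M2*V2, solve for V2.
V2 = M1*V1 / M2
V2 = 9.77 * 477 / 9.75
V2 = 4660.29 / 9.75
V2 = 477.97846154 mL, rounded to 4 dp:

477.9785 mL


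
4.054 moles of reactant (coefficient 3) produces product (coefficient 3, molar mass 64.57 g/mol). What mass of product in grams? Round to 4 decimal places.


Use the coefficient ratio to convert reactant moles to product moles, then multiply by the product's molar mass.
moles_P = moles_R * (coeff_P / coeff_R) = 4.054 * (3/3) = 4.054
mass_P = moles_P * M_P = 4.054 * 64.57
mass_P = 261.76678 g, rounded to 4 dp:

261.7668 g


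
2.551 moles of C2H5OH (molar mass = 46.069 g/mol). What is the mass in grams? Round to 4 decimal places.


mass = n * M
mass = 2.551 * 46.069
mass = 117.522019 g, rounded to 4 dp:

117.5220 g


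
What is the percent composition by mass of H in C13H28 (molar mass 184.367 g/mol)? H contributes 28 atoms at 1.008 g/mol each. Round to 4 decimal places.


pct = 100 * (n_elem * M_elem) / M_total
mass_contribution = 28 * 1.008 = 28.224 g/mol
pct = 100 * 28.224 / 184.367
pct = 15.30859644 %, rounded to 4 dp:

15.3086 %


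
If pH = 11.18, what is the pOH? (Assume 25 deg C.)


At 25 deg C, pH + pOH = 14.
pOH = 14 - pH = 14 - 11.18
pOH = 2.82:

2.82


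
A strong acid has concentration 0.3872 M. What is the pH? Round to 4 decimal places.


A strong acid dissociates completely, so [H+] equals the given concentration.
pH = -log10([H+]) = -log10(0.3872)
pH = 0.41206465, rounded to 4 dp:

0.4121


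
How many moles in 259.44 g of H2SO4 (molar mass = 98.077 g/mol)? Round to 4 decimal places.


n = mass / M
n = 259.44 / 98.077
n = 2.64526851 mol, rounded to 4 dp:

2.6453 mol


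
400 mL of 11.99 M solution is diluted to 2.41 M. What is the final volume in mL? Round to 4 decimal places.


Dilution: M1*V1 = M2*V2, solve for V2.
V2 = M1*V1 / M2
V2 = 11.99 * 400 / 2.41
V2 = 4796.0 / 2.41
V2 = 1990.04149378 mL, rounded to 4 dp:

1990.0415 mL


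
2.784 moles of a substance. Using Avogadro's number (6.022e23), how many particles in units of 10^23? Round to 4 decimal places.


N = n * NA, then divide by 1e23 for the requested units.
N / 1e23 = n * 6.022
N / 1e23 = 2.784 * 6.022
N / 1e23 = 16.765248, rounded to 4 dp:

16.7652


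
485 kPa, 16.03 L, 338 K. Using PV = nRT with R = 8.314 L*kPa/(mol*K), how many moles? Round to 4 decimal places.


PV = nRT, solve for n = PV / (RT).
PV = 485 * 16.03 = 7774.55
RT = 8.314 * 338 = 2810.132
n = 7774.55 / 2810.132
n = 2.76661381 mol, rounded to 4 dp:

2.7666 mol


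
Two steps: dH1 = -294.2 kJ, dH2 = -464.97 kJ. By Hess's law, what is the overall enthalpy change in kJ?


Hess's law: enthalpy is a state function, so add the step enthalpies.
dH_total = dH1 + dH2 = -294.2 + (-464.97)
dH_total = -759.17 kJ:

-759.17 kJ


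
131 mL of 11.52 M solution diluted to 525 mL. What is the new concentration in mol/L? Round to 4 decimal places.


Dilution: M1*V1 = M2*V2, solve for M2.
M2 = M1*V1 / V2
M2 = 11.52 * 131 / 525
M2 = 1509.12 / 525
M2 = 2.87451429 mol/L, rounded to 4 dp:

2.8745 mol/L


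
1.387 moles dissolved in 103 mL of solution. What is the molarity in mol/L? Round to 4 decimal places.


Convert volume to liters: V_L = V_mL / 1000.
V_L = 103 / 1000 = 0.103 L
M = n / V_L = 1.387 / 0.103
M = 13.46601942 mol/L, rounded to 4 dp:

13.4660 mol/L


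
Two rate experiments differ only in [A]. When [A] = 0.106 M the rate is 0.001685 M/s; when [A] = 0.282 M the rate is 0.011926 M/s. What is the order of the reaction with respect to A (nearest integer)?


Rate is proportional to [A]^n, so rate2/rate1 = ([A]2/[A]1)^n. Take logs to solve for n.
rate2/rate1 = 0.011926 / 0.001685 = 7.0777
[A]2/[A]1 = 0.282 / 0.106 = 2.6604
n = ln(7.0777) / ln(2.6604) = 2.0
Nearest integer order:

2


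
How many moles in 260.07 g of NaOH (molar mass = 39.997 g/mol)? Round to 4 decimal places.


n = mass / M
n = 260.07 / 39.997
n = 6.50223767 mol, rounded to 4 dp:

6.5022 mol


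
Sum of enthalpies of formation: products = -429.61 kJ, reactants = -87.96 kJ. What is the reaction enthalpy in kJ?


dH_rxn = sum(dH_f products) - sum(dH_f reactants)
dH_rxn = -429.61 - (-87.96)
dH_rxn = -341.65 kJ:

-341.65 kJ


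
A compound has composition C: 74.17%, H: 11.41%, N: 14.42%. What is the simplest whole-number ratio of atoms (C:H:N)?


Assume 100 g of compound, divide each mass% by atomic mass to get moles, then normalize by the smallest to get a raw atom ratio.
Moles per 100 g: C: 74.17/12.011 = 6.1752, H: 11.41/1.008 = 11.3194, N: 14.42/14.007 = 1.0295
Raw ratio (divide by min = 1.0295): C: 5.998, H: 10.995, N: 1.0
Multiply by 1 to clear fractions: C: 5.998 ~= 6, H: 10.995 ~= 11, N: 1.0 ~= 1
Reduce by GCD to get the simplest whole-number ratio:

6:11:1


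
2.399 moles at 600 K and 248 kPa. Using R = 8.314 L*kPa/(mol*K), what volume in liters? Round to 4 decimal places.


PV = nRT, solve for V = nRT / P.
nRT = 2.399 * 8.314 * 600 = 11967.1716
V = 11967.1716 / 248
V = 48.25472419 L, rounded to 4 dp:

48.2547 L


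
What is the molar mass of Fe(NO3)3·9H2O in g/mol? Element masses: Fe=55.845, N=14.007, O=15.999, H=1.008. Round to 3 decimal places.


M = sum(count * atomic_mass) over atoms.
M = 1*55.845 + 3*14.007 + 18*15.999 + 18*1.008
M = 55.845 + 42.021 + 287.982 + 18.144
M = 403.992 g/mol, rounded to 3 dp:

403.992 g/mol


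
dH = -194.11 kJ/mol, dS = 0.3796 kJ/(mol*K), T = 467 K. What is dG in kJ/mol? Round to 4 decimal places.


Gibbs: dG = dH - T*dS (consistent units, dS already in kJ/(mol*K)).
T*dS = 467 * 0.3796 = 177.2732
dG = -194.11 - (177.2732)
dG = -371.3832 kJ/mol, rounded to 4 dp:

-371.3832 kJ/mol


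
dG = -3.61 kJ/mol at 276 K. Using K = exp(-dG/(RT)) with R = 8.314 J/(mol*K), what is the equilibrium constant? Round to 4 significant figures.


dG is in kJ/mol; multiply by 1000 to match R in J/(mol*K).
RT = 8.314 * 276 = 2294.664 J/mol
exponent = -dG*1000 / (RT) = -(-3.61*1000) / 2294.664 = 1.57321508
K = exp(1.57321508)
K = 4.8221268, rounded to 4 significant figures:

4.822


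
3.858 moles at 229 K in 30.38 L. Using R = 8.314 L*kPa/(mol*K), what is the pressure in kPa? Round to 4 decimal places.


PV = nRT, solve for P = nRT / V.
nRT = 3.858 * 8.314 * 229 = 7345.2693
P = 7345.2693 / 30.38
P = 241.77976629 kPa, rounded to 4 dp:

241.7798 kPa


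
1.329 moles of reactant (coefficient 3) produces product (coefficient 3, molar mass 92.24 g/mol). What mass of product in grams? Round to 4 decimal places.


Use the coefficient ratio to convert reactant moles to product moles, then multiply by the product's molar mass.
moles_P = moles_R * (coeff_P / coeff_R) = 1.329 * (3/3) = 1.329
mass_P = moles_P * M_P = 1.329 * 92.24
mass_P = 122.58696 g, rounded to 4 dp:

122.5870 g


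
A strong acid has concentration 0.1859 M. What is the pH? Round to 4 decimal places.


A strong acid dissociates completely, so [H+] equals the given concentration.
pH = -log10([H+]) = -log10(0.1859)
pH = 0.73072061, rounded to 4 dp:

0.7307


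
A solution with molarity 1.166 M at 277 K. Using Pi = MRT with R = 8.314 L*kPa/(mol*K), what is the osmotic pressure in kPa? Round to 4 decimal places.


Osmotic pressure (van't Hoff): Pi = M*R*T.
RT = 8.314 * 277 = 2302.978
Pi = 1.166 * 2302.978
Pi = 2685.272348 kPa, rounded to 4 dp:

2685.2723 kPa


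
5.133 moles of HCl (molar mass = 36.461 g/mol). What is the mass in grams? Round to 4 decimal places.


mass = n * M
mass = 5.133 * 36.461
mass = 187.154313 g, rounded to 4 dp:

187.1543 g


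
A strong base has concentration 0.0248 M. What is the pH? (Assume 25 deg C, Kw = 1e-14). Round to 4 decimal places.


A strong base dissociates completely, so [OH-] equals the given concentration.
pOH = -log10([OH-]) = -log10(0.0248) = 1.605548
pH = 14 - pOH = 14 - 1.605548
pH = 12.394452, rounded to 4 dp:

12.3945


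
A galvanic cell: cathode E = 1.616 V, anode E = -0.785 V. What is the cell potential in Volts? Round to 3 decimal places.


Standard cell potential: E_cell = E_cathode - E_anode.
E_cell = 1.616 - (-0.785)
E_cell = 2.401 V, rounded to 3 dp:

2.401 V


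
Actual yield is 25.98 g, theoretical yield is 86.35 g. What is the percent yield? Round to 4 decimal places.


% yield = 100 * actual / theoretical
% yield = 100 * 25.98 / 86.35
% yield = 30.08685582 %, rounded to 4 dp:

30.0869 %


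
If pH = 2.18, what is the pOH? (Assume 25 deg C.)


At 25 deg C, pH + pOH = 14.
pOH = 14 - pH = 14 - 2.18
pOH = 11.82:

11.82


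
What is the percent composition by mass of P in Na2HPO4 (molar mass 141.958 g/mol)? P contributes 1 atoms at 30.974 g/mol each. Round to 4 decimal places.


pct = 100 * (n_elem * M_elem) / M_total
mass_contribution = 1 * 30.974 = 30.974 g/mol
pct = 100 * 30.974 / 141.958
pct = 21.8191296 %, rounded to 4 dp:

21.8191 %


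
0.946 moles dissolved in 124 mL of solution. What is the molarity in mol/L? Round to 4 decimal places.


Convert volume to liters: V_L = V_mL / 1000.
V_L = 124 / 1000 = 0.124 L
M = n / V_L = 0.946 / 0.124
M = 7.62903226 mol/L, rounded to 4 dp:

7.6290 mol/L


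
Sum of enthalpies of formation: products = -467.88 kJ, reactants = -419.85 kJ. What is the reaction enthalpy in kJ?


dH_rxn = sum(dH_f products) - sum(dH_f reactants)
dH_rxn = -467.88 - (-419.85)
dH_rxn = -48.03 kJ:

-48.03 kJ


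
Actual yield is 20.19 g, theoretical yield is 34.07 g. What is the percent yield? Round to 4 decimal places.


% yield = 100 * actual / theoretical
% yield = 100 * 20.19 / 34.07
% yield = 59.26034635 %, rounded to 4 dp:

59.2603 %


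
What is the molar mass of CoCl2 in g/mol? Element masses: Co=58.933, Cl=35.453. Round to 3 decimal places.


M = sum(count * atomic_mass) over atoms.
M = 1*58.933 + 2*35.453
M = 58.933 + 70.906
M = 129.839 g/mol, rounded to 3 dp:

129.839 g/mol


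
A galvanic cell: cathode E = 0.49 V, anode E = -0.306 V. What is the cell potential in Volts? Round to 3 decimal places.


Standard cell potential: E_cell = E_cathode - E_anode.
E_cell = 0.49 - (-0.306)
E_cell = 0.796 V, rounded to 3 dp:

0.796 V


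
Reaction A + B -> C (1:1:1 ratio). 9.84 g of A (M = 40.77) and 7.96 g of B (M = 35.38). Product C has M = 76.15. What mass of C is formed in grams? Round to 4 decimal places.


Find moles of each reactant; the smaller value is the limiting reagent in a 1:1:1 reaction, so moles_C equals moles of the limiter.
n_A = mass_A / M_A = 9.84 / 40.77 = 0.241354 mol
n_B = mass_B / M_B = 7.96 / 35.38 = 0.224986 mol
Limiting reagent: B (smaller), n_limiting = 0.224986 mol
mass_C = n_limiting * M_C = 0.224986 * 76.15
mass_C = 17.1326839 g, rounded to 4 dp:

17.1327 g


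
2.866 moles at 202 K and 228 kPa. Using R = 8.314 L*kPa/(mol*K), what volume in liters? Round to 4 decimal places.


PV = nRT, solve for V = nRT / P.
nRT = 2.866 * 8.314 * 202 = 4813.2406
V = 4813.2406 / 228
V = 21.11070439 L, rounded to 4 dp:

21.1107 L


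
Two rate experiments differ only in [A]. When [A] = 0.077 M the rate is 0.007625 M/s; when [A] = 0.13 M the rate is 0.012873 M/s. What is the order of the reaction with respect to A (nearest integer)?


Rate is proportional to [A]^n, so rate2/rate1 = ([A]2/[A]1)^n. Take logs to solve for n.
rate2/rate1 = 0.012873 / 0.007625 = 1.6883
[A]2/[A]1 = 0.13 / 0.077 = 1.6883
n = ln(1.6883) / ln(1.6883) = 1.0
Nearest integer order:

1
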